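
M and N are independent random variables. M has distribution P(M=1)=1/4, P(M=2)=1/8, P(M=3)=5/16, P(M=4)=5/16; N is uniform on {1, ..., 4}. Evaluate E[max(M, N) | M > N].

P(M > N) = 27/64.
Summing max(M,N)·P(x,y) over outcomes with M > N gives 47/32.
E[max(M, N) | M > N] = (47/32) / (27/64) = 94/27.

94/27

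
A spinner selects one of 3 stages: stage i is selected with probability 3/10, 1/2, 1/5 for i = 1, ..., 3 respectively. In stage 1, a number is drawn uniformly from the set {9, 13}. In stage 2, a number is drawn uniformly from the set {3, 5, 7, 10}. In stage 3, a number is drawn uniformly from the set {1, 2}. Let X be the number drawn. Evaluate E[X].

269/40

E[X | stage 1] = (9+13)/2 = 11.
E[X | stage 2] = (3+5+7+10)/4 = 25/4.
E[X | stage 3] = (1+2)/2 = 3/2.
E[X] = (3/10)·(11) + (1/2)·(25/4) + (1/5)·(3/2) = 269/40.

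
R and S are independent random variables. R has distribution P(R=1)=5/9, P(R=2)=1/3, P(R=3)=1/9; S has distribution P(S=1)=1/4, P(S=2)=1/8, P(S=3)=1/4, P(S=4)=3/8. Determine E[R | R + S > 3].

5/3

P(R + S > 3) = 17/24.
Summing R·P(x,y) over outcomes with R + S > 3 gives 85/72.
E[R | R + S > 3] = (85/72) / (17/24) = 5/3.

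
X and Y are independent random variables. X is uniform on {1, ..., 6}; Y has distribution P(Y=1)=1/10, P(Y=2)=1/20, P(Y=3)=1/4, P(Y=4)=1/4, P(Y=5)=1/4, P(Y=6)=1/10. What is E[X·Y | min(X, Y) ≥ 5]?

407/14

P(min(X, Y) ≥ 5) = 7/60.
Summing XY·P(x,y) over outcomes with min(X, Y) ≥ 5 gives 407/120.
E[X·Y | min(X, Y) ≥ 5] = (407/120) / (7/60) = 407/14.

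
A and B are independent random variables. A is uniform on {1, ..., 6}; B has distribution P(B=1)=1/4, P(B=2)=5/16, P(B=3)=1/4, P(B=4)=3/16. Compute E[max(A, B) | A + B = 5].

55/16

P(A + B = 5) = 1/6.
Summing max(A,B)·P(x,y) over outcomes with A + B = 5 gives 55/96.
E[max(A, B) | A + B = 5] = (55/96) / (1/6) = 55/16.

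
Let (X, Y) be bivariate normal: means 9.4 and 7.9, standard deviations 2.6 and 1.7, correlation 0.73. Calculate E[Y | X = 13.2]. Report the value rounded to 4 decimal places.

E[Y | X=x] = μ_Y + ρ(σ_Y/σ_X)(x − μ_X) for jointly normal variables.
E[Y | X=13.2] = 7.9 + (0.73)·(1.7/2.6)·(13.2 − (9.4)) = 7.9 + (0.47731)·(3.8) = 9.7138.

9.7138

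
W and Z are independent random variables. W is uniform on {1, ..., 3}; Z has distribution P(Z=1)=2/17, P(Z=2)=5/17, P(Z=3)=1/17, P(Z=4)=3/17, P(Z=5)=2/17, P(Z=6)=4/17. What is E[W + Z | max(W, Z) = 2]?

41/12

P(max(W, Z) = 2) = 4/17.
Summing (W+Z)·P(x,y) over outcomes with max(W, Z) = 2 gives 41/51.
E[W + Z | max(W, Z) = 2] = (41/51) / (4/17) = 41/12.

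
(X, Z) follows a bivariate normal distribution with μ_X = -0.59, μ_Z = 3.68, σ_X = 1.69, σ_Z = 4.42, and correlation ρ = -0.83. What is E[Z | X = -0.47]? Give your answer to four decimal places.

3.4195

For a bivariate normal, E[Z | X=x] = μ_Z + ρ·(σ_Z/σ_X)·(x − μ_X).
E[Z | X=-0.47] = 3.68 + (-0.83)·(4.42/1.69)·(-0.47 − (-0.59)) = 3.68 + (-2.1708)·(0.12) = 3.4195.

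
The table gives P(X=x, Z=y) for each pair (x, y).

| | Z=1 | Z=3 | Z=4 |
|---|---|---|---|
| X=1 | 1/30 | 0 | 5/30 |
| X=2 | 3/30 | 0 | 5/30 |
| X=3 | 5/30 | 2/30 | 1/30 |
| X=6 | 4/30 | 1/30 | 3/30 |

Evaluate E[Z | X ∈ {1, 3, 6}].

5/2

P(X ∈ {1, 3, 6}) = 11/15.
Summing Z·P(X=x,Z=y) over the conditioning event gives 11/6.
E[Z | X ∈ {1, 3, 6}] = (11/6) / (11/15) = 5/2.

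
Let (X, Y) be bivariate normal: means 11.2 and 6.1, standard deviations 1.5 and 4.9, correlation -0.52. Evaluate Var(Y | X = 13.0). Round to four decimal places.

Var(Y | X=x) = (1 − ρ²)·σ_Y².
Var(Y | X=13.0) = (4.9)²·(1 − (-0.52)²) = 24.01·0.7296 = 17.5177.

17.5177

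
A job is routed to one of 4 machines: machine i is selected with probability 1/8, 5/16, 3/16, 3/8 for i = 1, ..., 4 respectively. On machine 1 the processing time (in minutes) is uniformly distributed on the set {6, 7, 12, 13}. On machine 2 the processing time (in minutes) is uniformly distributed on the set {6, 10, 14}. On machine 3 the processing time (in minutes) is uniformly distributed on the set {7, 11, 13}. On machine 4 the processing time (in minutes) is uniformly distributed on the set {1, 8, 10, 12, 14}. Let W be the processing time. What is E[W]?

77/8

E[W | machine 1] = (6+7+12+13)/4 = 19/2.
E[W | machine 2] = (6+10+14)/3 = 10.
E[W | machine 3] = (7+11+13)/3 = 31/3.
E[W | machine 4] = (1+8+10+12+14)/5 = 9.
By the law of total expectation,
E[W] = (1/8)·(19/2) + (5/16)·(10) + (3/16)·(31/3) + (3/8)·(9) = 77/8.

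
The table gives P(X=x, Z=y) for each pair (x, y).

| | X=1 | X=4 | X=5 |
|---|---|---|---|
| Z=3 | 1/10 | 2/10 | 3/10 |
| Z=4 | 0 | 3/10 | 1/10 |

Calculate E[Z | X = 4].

18/5

P(X = 4) = 1/2.
Σ Z·P over the event = 3·(2/10) + 4·(3/10) = 9/5.
E[Z | X = 4] = (9/5) / (1/2) = 18/5.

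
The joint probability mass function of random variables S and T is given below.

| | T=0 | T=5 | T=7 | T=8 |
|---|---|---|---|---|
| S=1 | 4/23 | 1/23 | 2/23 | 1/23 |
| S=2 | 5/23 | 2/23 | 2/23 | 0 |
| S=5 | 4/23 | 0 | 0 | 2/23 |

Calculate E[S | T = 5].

P(T = 5) = 3/23.
Σ S·P over the event = 1·(1/23) + 2·(2/23) = 5/23.
E[S | T = 5] = (5/23) / (3/23) = 5/3.

5/3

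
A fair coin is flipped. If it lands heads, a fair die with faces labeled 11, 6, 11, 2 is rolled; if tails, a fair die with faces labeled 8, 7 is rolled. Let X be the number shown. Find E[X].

15/2

E[X | heads] = (11+6+11+2)/4 = 15/2.
E[X | tails] = (8+7)/2 = 15/2.
E[X] = (1/2)·(15/2) + (1/2)·(15/2) = 15/2.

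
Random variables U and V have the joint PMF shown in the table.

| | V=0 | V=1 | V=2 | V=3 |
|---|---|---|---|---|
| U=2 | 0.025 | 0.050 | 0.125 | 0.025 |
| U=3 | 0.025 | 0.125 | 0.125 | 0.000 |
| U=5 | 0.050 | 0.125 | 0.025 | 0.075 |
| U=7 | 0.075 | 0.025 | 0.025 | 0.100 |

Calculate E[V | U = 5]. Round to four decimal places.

P(U = 5) = 0.275.
Σ V·P over the event = 0·(0.050) + 1·(0.125) + 2·(0.025) + 3·(0.075) = 0.400.
E[V | U = 5] = (0.400) / (0.275) = 1.4545.

1.4545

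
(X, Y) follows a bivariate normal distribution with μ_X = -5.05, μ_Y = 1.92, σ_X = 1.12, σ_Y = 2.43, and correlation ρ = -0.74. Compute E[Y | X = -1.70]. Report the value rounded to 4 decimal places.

-3.4585

E[Y | X=x] = μ_Y + ρ(σ_Y/σ_X)(x − μ_X) for jointly normal variables.
E[Y | X=-1.70] = 1.92 + (-0.74)·(2.43/1.12)·(-1.70 − (-5.05)) = 1.92 + (-1.605536)·(3.35) = -3.4585.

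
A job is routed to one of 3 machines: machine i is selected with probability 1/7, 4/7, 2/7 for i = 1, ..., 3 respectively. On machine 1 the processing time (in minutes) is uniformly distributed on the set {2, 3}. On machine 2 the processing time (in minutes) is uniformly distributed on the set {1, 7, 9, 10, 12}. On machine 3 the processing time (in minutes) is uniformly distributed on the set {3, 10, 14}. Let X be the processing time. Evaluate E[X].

E[X | machine 1] = (2+3)/2 = 5/2.
E[X | machine 2] = (1+7+9+10+12)/5 = 39/5.
E[X | machine 3] = (3+10+14)/3 = 9.
By the law of total expectation,
E[X] = (1/7)·(5/2) + (4/7)·(39/5) + (2/7)·(9) = 517/70.

517/70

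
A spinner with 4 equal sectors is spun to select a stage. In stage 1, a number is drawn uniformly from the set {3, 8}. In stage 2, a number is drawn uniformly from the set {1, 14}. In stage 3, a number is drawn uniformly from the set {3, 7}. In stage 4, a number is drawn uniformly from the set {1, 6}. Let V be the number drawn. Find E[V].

E[V | stage 1] = (3+8)/2 = 11/2.
E[V | stage 2] = (1+14)/2 = 15/2.
E[V | stage 3] = (3+7)/2 = 5.
E[V | stage 4] = (1+6)/2 = 7/2.
E[V] = (1/4)·(11/2) + (1/4)·(15/2) + (1/4)·(5) + (1/4)·(7/2) = 43/8.

43/8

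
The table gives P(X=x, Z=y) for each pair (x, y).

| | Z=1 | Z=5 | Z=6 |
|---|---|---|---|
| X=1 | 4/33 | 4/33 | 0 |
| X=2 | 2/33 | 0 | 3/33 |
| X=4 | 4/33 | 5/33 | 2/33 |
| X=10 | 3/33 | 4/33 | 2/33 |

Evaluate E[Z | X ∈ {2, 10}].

P(X ∈ {2, 10}) = 14/33.
Σ Z·P over the event = 1·(2/33) + 6·(3/33) + 1·(3/33) + 5·(4/33) + 6·(2/33) = 5/3.
E[Z | X ∈ {2, 10}] = (5/3) / (14/33) = 55/14.

55/14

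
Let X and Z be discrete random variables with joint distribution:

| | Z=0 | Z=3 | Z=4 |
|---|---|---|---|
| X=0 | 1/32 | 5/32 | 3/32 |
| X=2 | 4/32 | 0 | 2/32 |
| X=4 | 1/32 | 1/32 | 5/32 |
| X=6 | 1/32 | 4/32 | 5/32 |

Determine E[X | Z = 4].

P(Z = 4) = 15/32.
Σ X·P over the event = 0·(3/32) + 2·(2/32) + 4·(5/32) + 6·(5/32) = 27/16.
E[X | Z = 4] = (27/16) / (15/32) = 18/5.

18/5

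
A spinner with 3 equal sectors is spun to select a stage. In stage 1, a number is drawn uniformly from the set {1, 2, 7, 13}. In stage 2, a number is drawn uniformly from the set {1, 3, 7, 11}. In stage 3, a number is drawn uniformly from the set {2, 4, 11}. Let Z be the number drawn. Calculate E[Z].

203/36

E[Z | stage 1] = (1+2+7+13)/4 = 23/4.
E[Z | stage 2] = (1+3+7+11)/4 = 11/2.
E[Z | stage 3] = (2+4+11)/3 = 17/3.
E[Z] = (1/3)·(23/4) + (1/3)·(11/2) + (1/3)·(17/3) = 203/36.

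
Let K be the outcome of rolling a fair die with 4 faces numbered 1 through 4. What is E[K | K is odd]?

2

Given K is odd, K is equally likely to be any of {1, 3}.
E[K | K is odd] = (1 + 3) / 2 = 2.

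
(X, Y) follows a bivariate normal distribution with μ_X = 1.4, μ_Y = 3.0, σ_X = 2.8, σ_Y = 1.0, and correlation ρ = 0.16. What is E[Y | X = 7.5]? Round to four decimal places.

E[Y | X=x] = μ_Y + ρ(σ_Y/σ_X)(x − μ_X) for jointly normal variables.
E[Y | X=7.5] = 3.0 + (0.16)·(1.0/2.8)·(7.5 − (1.4)) = 3.0 + (0.057143)·(6.1) = 3.3486.

3.3486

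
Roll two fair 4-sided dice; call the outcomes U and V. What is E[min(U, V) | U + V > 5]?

Outcomes with U + V > 5: (2,4), (3,3), (3,4), (4,2), (4,3), (4,4), each with probability 1/16.
E[min(U, V) | U + V > 5] = (2 + 3 + 3 + 2 + 3 + 4) / 6 = 17/6.

17/6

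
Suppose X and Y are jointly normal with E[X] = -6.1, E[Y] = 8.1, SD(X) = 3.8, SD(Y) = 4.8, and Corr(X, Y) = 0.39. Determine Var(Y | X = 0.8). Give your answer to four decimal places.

The conditional variance in a bivariate normal is σ_Y²(1 − ρ²), independent of x.
Var(Y | X=0.8) = (4.8)²·(1 − (0.39)²) = 23.04·0.8479 = 19.5356.

19.5356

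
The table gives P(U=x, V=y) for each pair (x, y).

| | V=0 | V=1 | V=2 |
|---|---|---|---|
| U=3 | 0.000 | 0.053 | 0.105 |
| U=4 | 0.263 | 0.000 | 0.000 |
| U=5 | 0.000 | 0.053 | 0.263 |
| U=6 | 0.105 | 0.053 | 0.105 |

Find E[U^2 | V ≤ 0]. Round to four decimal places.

P(V ≤ 0) = 0.368.
Σ U^2·P over the event = 16·(0.263) + 36·(0.105) = 7.988.
E[U^2 | V ≤ 0] = (7.988) / (0.368) = 21.7065.

21.7065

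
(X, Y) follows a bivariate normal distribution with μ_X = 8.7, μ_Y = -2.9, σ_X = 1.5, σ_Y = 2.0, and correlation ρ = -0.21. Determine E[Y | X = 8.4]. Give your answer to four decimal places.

-2.8160

For a bivariate normal, E[Y | X=x] = μ_Y + ρ·(σ_Y/σ_X)·(x − μ_X).
E[Y | X=8.4] = -2.9 + (-0.21)·(2.0/1.5)·(8.4 − (8.7)) = -2.9 + (-0.28)·(-0.3) = -2.8160.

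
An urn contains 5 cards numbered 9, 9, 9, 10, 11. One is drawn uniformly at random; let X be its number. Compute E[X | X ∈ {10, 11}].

P(X ∈ {10, 11}) = 2/5.
Σ over the event: 10·1/5 + 11·1/5 = 21/5.
E[X | X ∈ {10, 11}] = (21/5) / (2/5) = 21/2.

21/2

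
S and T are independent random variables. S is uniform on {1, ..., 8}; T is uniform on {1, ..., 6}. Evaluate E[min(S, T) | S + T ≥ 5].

P(S + T ≥ 5) = 7/8.
Summing min(S,T)·P(x,y) over outcomes with S + T ≥ 5 gives 21/8.
E[min(S, T) | S + T ≥ 5] = (21/8) / (7/8) = 3.

3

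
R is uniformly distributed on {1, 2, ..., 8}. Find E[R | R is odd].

4

Given R is odd, R is equally likely to be any of {1, 3, 5, 7}.
E[R | R is odd] = (1 + 3 + 5 + 7) / 4 = 4.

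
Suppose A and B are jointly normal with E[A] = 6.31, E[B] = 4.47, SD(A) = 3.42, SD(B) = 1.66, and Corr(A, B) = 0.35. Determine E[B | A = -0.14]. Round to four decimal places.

3.3743

The regression of B on A has slope ρ·σ_B/σ_A and passes through (μ_A, μ_B).
E[B | A=-0.14] = 4.47 + (0.35)·(1.66/3.42)·(-0.14 − (6.31)) = 4.47 + (0.16988)·(-6.45) = 3.3743.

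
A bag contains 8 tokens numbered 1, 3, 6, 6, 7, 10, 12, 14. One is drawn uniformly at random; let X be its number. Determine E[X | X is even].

48/5

P(X is even) = 5/8.
Σ over the event: 6·1/4 + 10·1/8 + 12·1/8 + 14·1/8 = 6.
E[X | X is even] = (6) / (5/8) = 48/5.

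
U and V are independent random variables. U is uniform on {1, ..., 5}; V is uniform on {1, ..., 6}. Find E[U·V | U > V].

17/2

P(U > V) = 1/3.
Summing UV·P(x,y) over outcomes with U > V gives 17/6.
E[U·V | U > V] = (17/6) / (1/3) = 17/2.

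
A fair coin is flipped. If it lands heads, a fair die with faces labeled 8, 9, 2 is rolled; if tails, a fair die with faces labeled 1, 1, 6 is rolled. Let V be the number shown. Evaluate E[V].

9/2

E[V | heads] = (8+9+2)/3 = 19/3.
E[V | tails] = (1+1+6)/3 = 8/3.
By the law of total expectation,
E[V] = (1/2)·(19/3) + (1/2)·(8/3) = 9/2.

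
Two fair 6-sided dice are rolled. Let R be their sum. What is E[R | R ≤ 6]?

14/3

P(R ≤ 6) = 5/12.
Σ over the event: 2·1/36 + 3·1/18 + 4·1/12 + 5·1/9 + 6·5/36 = 35/18.
E[R | R ≤ 6] = (35/18) / (5/12) = 14/3.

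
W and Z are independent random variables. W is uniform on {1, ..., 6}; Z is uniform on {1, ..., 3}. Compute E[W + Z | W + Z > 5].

64/9

Outcomes with W + Z > 5: (3,3), (4,2), (4,3), (5,1), (5,2), (5,3), (6,1), (6,2), (6,3), each with probability 1/18.
E[W + Z | W + Z > 5] = (6 + 6 + 7 + 6 + 7 + 8 + 7 + 8 + 9) / 9 = 64/9.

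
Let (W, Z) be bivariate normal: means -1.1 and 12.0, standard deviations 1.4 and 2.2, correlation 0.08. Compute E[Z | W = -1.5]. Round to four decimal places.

11.9497

The regression of Z on W has slope ρ·σ_Z/σ_W and passes through (μ_W, μ_Z).
E[Z | W=-1.5] = 12.0 + (0.08)·(2.2/1.4)·(-1.5 − (-1.1)) = 12.0 + (0.12571)·(-0.4) = 11.9497.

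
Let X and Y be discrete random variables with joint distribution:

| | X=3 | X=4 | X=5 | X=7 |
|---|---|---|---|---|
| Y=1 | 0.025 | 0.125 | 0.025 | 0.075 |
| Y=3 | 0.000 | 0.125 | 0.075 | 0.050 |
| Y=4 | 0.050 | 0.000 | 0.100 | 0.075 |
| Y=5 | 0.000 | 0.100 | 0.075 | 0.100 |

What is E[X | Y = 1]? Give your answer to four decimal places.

P(Y = 1) = 0.250.
Σ X·P over the event = 3·(0.025) + 4·(0.125) + 5·(0.025) + 7·(0.075) = 1.225.
E[X | Y = 1] = (1.225) / (0.250) = 4.9000.

4.9000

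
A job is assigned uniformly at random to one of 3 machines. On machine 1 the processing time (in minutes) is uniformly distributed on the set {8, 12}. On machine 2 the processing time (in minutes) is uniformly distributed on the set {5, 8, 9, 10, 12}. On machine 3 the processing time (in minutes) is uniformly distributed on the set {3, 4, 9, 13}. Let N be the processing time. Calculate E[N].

E[N | machine 1] = (8+12)/2 = 10.
E[N | machine 2] = (5+8+9+10+12)/5 = 44/5.
E[N | machine 3] = (3+4+9+13)/4 = 29/4.
E[N] = (1/3)·(10) + (1/3)·(44/5) + (1/3)·(29/4) = 521/60.

521/60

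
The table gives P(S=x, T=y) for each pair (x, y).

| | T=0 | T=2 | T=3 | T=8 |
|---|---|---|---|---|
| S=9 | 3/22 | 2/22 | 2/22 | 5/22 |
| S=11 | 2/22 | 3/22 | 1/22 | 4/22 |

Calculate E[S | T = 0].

P(T = 0) = 5/22.
Summing S·P(S=x,T=y) over the conditioning event gives 49/22.
E[S | T = 0] = (49/22) / (5/22) = 49/5.

49/5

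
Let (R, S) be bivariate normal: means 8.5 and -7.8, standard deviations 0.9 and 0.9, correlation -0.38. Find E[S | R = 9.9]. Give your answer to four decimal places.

-8.3320

For a bivariate normal, E[S | R=x] = μ_S + ρ·(σ_S/σ_R)·(x − μ_R).
E[S | R=9.9] = -7.8 + (-0.38)·(0.9/0.9)·(9.9 − (8.5)) = -7.8 + (-0.38)·(1.4) = -8.3320.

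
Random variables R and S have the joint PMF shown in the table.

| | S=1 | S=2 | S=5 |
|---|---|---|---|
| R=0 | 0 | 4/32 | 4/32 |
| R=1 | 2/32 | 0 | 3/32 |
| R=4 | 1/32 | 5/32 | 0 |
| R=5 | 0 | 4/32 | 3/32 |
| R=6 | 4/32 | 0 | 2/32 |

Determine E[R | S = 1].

P(S = 1) = 7/32.
Summing R·P(R=x,S=y) over the conditioning event gives 15/16.
E[R | S = 1] = (15/16) / (7/32) = 30/7.

30/7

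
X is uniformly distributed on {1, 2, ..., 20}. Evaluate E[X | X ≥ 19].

39/2

Given X ≥ 19, X is equally likely to be any of {19, 20}.
E[X | X ≥ 19] = (19 + 20) / 2 = 39/2.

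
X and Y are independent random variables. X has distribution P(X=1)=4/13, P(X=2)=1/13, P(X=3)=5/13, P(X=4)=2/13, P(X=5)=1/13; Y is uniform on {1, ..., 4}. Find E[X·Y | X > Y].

145/21

P(X > Y) = 21/52.
Summing XY·P(x,y) over outcomes with X > Y gives 145/52.
E[X·Y | X > Y] = (145/52) / (21/52) = 145/21.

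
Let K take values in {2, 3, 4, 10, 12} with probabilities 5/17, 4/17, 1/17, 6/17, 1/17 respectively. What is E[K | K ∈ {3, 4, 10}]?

76/11

P(K ∈ {3, 4, 10}) = 11/17.
Σ over the event: 3·4/17 + 4·1/17 + 10·6/17 = 76/17.
E[K | K ∈ {3, 4, 10}] = (76/17) / (11/17) = 76/11.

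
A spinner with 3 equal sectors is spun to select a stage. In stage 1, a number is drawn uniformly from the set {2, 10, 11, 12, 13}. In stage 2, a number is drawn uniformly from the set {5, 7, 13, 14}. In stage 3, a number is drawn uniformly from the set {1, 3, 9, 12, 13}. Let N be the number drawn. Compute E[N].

E[N | stage 1] = (2+10+11+12+13)/5 = 48/5.
E[N | stage 2] = (5+7+13+14)/4 = 39/4.
E[N | stage 3] = (1+3+9+12+13)/5 = 38/5.
E[N] = (1/3)·(48/5) + (1/3)·(39/4) + (1/3)·(38/5) = 539/60.

539/60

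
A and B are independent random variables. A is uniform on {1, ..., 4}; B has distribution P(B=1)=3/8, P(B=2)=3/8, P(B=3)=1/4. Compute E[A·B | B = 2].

P(B = 2) = 3/8.
Summing AB·P(x,y) over outcomes with B = 2 gives 15/8.
E[A·B | B = 2] = (15/8) / (3/8) = 5.

5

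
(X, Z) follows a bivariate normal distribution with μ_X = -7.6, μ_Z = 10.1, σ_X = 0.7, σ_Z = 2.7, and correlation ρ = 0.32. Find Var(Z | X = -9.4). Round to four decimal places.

The conditional variance in a bivariate normal is σ_Z²(1 − ρ²), independent of x.
Var(Z | X=-9.4) = (2.7)²·(1 − (0.32)²) = 7.29·0.8976 = 6.5435.

6.5435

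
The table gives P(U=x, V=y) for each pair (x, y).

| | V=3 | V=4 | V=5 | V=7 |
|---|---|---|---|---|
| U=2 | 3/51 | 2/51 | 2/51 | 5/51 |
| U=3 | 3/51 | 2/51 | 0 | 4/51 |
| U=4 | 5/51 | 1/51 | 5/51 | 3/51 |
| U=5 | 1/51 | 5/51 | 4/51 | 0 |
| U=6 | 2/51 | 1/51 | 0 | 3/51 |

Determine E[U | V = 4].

45/11

P(V = 4) = 11/51.
Σ U·P over the event = 2·(2/51) + 3·(2/51) + 4·(1/51) + 5·(5/51) + 6·(1/51) = 15/17.
E[U | V = 4] = (15/17) / (11/51) = 45/11.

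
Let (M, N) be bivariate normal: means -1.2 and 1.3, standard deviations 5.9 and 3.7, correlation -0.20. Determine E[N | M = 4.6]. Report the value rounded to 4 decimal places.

For a bivariate normal, E[N | M=x] = μ_N + ρ·(σ_N/σ_M)·(x − μ_M).
E[N | M=4.6] = 1.3 + (-0.20)·(3.7/5.9)·(4.6 − (-1.2)) = 1.3 + (-0.125424)·(5.8) = 0.5725.

0.5725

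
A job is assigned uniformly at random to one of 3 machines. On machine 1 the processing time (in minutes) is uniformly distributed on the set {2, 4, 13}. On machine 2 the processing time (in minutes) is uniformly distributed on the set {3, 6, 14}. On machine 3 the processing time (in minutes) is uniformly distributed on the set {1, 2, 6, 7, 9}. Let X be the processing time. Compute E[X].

E[X | machine 1] = (2+4+13)/3 = 19/3.
E[X | machine 2] = (3+6+14)/3 = 23/3.
E[X | machine 3] = (1+2+6+7+9)/5 = 5.
By the law of total expectation,
E[X] = (1/3)·(19/3) + (1/3)·(23/3) + (1/3)·(5) = 19/3.

19/3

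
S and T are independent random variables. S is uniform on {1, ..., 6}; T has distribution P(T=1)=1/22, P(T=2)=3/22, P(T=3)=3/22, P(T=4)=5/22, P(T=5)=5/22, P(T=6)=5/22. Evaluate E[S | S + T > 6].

P(S + T > 6) = 91/132.
Summing S·P(x,y) over outcomes with S + T > 6 gives 379/132.
E[S | S + T > 6] = (379/132) / (91/132) = 379/91.

379/91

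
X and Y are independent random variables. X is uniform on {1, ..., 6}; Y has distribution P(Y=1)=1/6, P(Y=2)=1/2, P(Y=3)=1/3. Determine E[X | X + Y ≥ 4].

P(X + Y ≥ 4) = 31/36.
Summing X·P(x,y) over outcomes with X + Y ≥ 4 gives 10/3.
E[X | X + Y ≥ 4] = (10/3) / (31/36) = 120/31.

120/31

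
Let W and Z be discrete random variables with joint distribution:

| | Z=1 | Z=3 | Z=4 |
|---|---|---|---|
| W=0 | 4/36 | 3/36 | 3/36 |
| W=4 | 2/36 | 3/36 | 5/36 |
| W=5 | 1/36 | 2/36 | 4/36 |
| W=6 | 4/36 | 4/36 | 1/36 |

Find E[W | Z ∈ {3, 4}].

92/25

P(Z ∈ {3, 4}) = 25/36.
Σ W·P over the event = 0·(3/36) + 0·(3/36) + 4·(3/36) + 4·(5/36) + 5·(2/36) + 5·(4/36) + 6·(4/36) + 6·(1/36) = 23/9.
E[W | Z ∈ {3, 4}] = (23/9) / (25/36) = 92/25.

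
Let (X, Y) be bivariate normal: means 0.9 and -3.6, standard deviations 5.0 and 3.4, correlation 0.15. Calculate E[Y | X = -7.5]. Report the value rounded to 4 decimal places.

E[Y | X=x] = μ_Y + ρ(σ_Y/σ_X)(x − μ_X) for jointly normal variables.
E[Y | X=-7.5] = -3.6 + (0.15)·(3.4/5.0)·(-7.5 − (0.9)) = -3.6 + (0.102)·(-8.4) = -4.4568.

-4.4568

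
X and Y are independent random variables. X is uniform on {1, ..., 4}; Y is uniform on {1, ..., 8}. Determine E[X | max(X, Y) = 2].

5/3

P(max(X, Y) = 2) = 3/32.
Summing X·P(x,y) over outcomes with max(X, Y) = 2 gives 5/32.
E[X | max(X, Y) = 2] = (5/32) / (3/32) = 5/3.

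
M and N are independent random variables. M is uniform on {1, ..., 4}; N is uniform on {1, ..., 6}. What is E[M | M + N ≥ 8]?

P(M + N ≥ 8) = 1/4.
Summing M·P(x,y) over outcomes with M + N ≥ 8 gives 5/6.
E[M | M + N ≥ 8] = (5/6) / (1/4) = 10/3.

10/3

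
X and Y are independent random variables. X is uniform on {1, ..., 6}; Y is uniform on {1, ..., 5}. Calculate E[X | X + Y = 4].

2

Outcomes with X + Y = 4: (1,3), (2,2), (3,1), each with probability 1/30.
E[X | X + Y = 4] = (1 + 2 + 3) / 3 = 2.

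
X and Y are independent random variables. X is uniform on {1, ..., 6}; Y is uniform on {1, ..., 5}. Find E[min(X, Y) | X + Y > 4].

21/8

P(X + Y > 4) = 4/5.
Summing min(X,Y)·P(x,y) over outcomes with X + Y > 4 gives 21/10.
E[min(X, Y) | X + Y > 4] = (21/10) / (4/5) = 21/8.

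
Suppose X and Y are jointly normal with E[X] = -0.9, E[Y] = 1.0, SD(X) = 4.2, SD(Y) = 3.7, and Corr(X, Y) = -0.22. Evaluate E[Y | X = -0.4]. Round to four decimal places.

The regression of Y on X has slope ρ·σ_Y/σ_X and passes through (μ_X, μ_Y).
E[Y | X=-0.4] = 1.0 + (-0.22)·(3.7/4.2)·(-0.4 − (-0.9)) = 1.0 + (-0.19381)·(0.5) = 0.9031.

0.9031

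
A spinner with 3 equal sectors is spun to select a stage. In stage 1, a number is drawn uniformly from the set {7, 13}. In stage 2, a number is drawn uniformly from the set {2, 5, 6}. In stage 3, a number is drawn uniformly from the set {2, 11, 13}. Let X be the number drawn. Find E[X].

23/3

E[X | stage 1] = (7+13)/2 = 10.
E[X | stage 2] = (2+5+6)/3 = 13/3.
E[X | stage 3] = (2+11+13)/3 = 26/3.
By the law of total expectation,
E[X] = (1/3)·(10) + (1/3)·(13/3) + (1/3)·(26/3) = 23/3.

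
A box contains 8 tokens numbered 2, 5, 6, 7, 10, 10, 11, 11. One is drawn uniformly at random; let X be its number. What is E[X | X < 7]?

13/3

P(X < 7) = 3/8.
Σ over the event: 2·1/8 + 5·1/8 + 6·1/8 = 13/8.
E[X | X < 7] = (13/8) / (3/8) = 13/3.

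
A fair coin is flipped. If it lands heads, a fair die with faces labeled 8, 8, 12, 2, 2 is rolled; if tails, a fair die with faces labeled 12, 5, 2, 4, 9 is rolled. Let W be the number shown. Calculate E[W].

E[W | heads] = (8+8+12+2+2)/5 = 32/5.
E[W | tails] = (12+5+2+4+9)/5 = 32/5.
E[W] = (1/2)·(32/5) + (1/2)·(32/5) = 32/5.

32/5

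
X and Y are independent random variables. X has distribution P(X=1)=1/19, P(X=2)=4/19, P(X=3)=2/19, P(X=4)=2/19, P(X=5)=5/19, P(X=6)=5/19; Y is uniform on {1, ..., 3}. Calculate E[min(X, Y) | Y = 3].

P(Y = 3) = 1/3.
Summing min(X,Y)·P(x,y) over outcomes with Y = 3 gives 17/19.
E[min(X, Y) | Y = 3] = (17/19) / (1/3) = 51/19.

51/19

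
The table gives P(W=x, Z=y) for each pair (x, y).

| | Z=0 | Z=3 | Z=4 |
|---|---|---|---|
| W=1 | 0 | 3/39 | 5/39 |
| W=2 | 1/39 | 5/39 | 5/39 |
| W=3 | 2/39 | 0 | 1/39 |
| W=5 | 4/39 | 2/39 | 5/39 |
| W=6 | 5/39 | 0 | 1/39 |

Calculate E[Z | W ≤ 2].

64/19

P(W ≤ 2) = 19/39.
Summing Z·P(W=x,Z=y) over the conditioning event gives 64/39.
E[Z | W ≤ 2] = (64/39) / (19/39) = 64/19.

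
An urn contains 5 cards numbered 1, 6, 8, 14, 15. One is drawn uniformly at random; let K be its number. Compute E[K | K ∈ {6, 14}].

P(K ∈ {6, 14}) = 2/5.
Σ over the event: 6·1/5 + 14·1/5 = 4.
E[K | K ∈ {6, 14}] = (4) / (2/5) = 10.

10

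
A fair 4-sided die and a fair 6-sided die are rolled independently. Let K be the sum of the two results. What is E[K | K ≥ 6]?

52/7

P(K ≥ 6) = 7/12.
Σ over the event: 6·1/6 + 7·1/6 + 8·1/8 + 9·1/12 + 10·1/24 = 13/3.
E[K | K ≥ 6] = (13/3) / (7/12) = 52/7.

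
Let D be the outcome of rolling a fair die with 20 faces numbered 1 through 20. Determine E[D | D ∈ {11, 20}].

31/2

P(D ∈ {11, 20}) = 1/10.
Σ over the event: 11·1/20 + 20·1/20 = 31/20.
E[D | D ∈ {11, 20}] = (31/20) / (1/10) = 31/2.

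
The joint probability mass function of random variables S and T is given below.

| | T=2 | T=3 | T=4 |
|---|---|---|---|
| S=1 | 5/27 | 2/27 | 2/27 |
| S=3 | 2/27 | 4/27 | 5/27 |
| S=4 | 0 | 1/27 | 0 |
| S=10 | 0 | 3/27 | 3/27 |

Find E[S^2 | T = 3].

P(T = 3) = 10/27.
Σ S^2·P over the event = 1·(2/27) + 9·(4/27) + 16·(1/27) + 100·(3/27) = 118/9.
E[S^2 | T = 3] = (118/9) / (10/27) = 177/5.

177/5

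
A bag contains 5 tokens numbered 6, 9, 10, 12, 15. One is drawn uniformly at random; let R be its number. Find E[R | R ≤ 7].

6

P(R ≤ 7) = 1/5.
Σ over the event: 6·1/5 = 6/5.
E[R | R ≤ 7] = (6/5) / (1/5) = 6.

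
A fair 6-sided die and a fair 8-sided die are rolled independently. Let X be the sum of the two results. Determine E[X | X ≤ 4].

10/3

P(X ≤ 4) = 1/8.
Σ over the event: 2·1/48 + 3·1/24 + 4·1/16 = 5/12.
E[X | X ≤ 4] = (5/12) / (1/8) = 10/3.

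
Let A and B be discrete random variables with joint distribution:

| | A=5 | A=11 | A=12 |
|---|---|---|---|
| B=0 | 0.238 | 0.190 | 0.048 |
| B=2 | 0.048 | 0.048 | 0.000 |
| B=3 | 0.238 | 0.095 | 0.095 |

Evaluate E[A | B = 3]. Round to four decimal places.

7.8855

P(B = 3) = 0.428.
Σ A·P over the event = 5·(0.238) + 11·(0.095) + 12·(0.095) = 3.375.
E[A | B = 3] = (3.375) / (0.428) = 7.8855.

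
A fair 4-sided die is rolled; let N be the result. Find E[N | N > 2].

Given N > 2, N is equally likely to be any of {3, 4}.
E[N | N > 2] = (3 + 4) / 2 = 7/2.

7/2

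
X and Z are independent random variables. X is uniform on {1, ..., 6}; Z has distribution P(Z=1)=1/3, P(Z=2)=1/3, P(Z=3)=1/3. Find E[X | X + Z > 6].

P(X + Z > 6) = 1/3.
Summing X·P(x,y) over outcomes with X + Z > 6 gives 16/9.
E[X | X + Z > 6] = (16/9) / (1/3) = 16/3.

16/3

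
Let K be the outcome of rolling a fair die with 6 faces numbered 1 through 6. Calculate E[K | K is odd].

3

Given K is odd, K is equally likely to be any of {1, 3, 5}.
E[K | K is odd] = (1 + 3 + 5) / 3 = 3.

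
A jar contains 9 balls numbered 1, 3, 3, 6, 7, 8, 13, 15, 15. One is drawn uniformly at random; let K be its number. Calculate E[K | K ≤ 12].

14/3

P(K ≤ 12) = 2/3.
Σ over the event: 1·1/9 + 3·2/9 + 6·1/9 + 7·1/9 + 8·1/9 = 28/9.
E[K | K ≤ 12] = (28/9) / (2/3) = 14/3.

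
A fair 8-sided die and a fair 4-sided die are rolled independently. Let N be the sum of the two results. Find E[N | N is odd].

P(N is odd) = 1/2.
Σ over the event: 3·1/16 + 5·1/8 + 7·1/8 + 9·1/8 + 11·1/16 = 7/2.
E[N | N is odd] = (7/2) / (1/2) = 7.

7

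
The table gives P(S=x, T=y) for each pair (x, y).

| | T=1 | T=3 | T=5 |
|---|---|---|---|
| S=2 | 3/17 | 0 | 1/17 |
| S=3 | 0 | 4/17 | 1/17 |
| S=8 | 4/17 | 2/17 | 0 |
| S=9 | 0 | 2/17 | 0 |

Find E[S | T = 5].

P(T = 5) = 2/17.
Σ S·P over the event = 2·(1/17) + 3·(1/17) = 5/17.
E[S | T = 5] = (5/17) / (2/17) = 5/2.

5/2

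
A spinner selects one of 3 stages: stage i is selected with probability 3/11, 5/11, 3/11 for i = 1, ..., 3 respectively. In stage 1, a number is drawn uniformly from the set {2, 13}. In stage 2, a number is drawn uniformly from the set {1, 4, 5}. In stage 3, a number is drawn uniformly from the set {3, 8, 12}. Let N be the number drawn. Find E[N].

373/66

E[N | stage 1] = (2+13)/2 = 15/2.
E[N | stage 2] = (1+4+5)/3 = 10/3.
E[N | stage 3] = (3+8+12)/3 = 23/3.
E[N] = (3/11)·(15/2) + (5/11)·(10/3) + (3/11)·(23/3) = 373/66.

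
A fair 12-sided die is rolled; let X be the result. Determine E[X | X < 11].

Given X < 11, X is equally likely to be any of {1, 2, 3, 4, 5, 6, 7, 8, 9, 10}.
E[X | X < 11] = (1 + 2 + 3 + 4 + 5 + 6 + 7 + 8 + 9 + 10) / 10 = 11/2.

11/2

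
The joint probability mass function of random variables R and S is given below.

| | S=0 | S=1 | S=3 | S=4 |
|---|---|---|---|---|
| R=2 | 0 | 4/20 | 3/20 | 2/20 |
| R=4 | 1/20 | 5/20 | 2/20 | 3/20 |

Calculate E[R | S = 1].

28/9

P(S = 1) = 9/20.
Σ R·P over the event = 2·(4/20) + 4·(5/20) = 7/5.
E[R | S = 1] = (7/5) / (9/20) = 28/9.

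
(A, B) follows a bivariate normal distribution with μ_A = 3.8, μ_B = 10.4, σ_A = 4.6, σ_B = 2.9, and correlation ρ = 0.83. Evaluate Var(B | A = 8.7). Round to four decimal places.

For a bivariate normal, Var(B | A=x) = σ_B²(1 − ρ²).
Var(B | A=8.7) = (2.9)²·(1 − (0.83)²) = 8.41·0.3111 = 2.6164.

2.6164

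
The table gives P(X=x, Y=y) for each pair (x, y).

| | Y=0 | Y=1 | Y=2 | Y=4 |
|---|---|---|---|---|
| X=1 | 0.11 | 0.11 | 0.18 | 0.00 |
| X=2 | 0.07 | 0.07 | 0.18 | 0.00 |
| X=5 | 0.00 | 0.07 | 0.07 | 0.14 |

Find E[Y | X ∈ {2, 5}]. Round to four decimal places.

P(X ∈ {2, 5}) = 0.60.
Σ Y·P over the event = 0·(0.07) + 1·(0.07) + 2·(0.18) + 1·(0.07) + 2·(0.07) + 4·(0.14) = 1.20.
E[Y | X ∈ {2, 5}] = (1.20) / (0.60) = 2.0000.

2.0000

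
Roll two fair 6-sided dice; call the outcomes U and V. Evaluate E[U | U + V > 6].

P(U + V > 6) = 7/12.
Summing U·P(x,y) over outcomes with U + V > 6 gives 91/36.
E[U | U + V > 6] = (91/36) / (7/12) = 13/3.

13/3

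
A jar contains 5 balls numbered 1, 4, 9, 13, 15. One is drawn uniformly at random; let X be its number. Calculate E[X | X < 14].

27/4

P(X < 14) = 4/5.
Σ over the event: 1·1/5 + 4·1/5 + 9·1/5 + 13·1/5 = 27/5.
E[X | X < 14] = (27/5) / (4/5) = 27/4.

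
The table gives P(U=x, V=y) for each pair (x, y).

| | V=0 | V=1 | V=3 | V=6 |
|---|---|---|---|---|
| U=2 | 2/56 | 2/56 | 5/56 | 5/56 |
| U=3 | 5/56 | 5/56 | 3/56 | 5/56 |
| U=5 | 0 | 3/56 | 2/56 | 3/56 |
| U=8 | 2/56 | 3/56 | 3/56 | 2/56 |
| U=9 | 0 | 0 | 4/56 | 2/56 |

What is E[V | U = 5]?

P(U = 5) = 1/7.
Σ V·P over the event = 1·(3/56) + 3·(2/56) + 6·(3/56) = 27/56.
E[V | U = 5] = (27/56) / (1/7) = 27/8.

27/8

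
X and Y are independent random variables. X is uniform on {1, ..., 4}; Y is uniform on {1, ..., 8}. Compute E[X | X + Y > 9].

10/3

Outcomes with X + Y > 9: (2,8), (3,7), (3,8), (4,6), (4,7), (4,8), each with probability 1/32.
E[X | X + Y > 9] = (2 + 3 + 3 + 4 + 4 + 4) / 6 = 10/3.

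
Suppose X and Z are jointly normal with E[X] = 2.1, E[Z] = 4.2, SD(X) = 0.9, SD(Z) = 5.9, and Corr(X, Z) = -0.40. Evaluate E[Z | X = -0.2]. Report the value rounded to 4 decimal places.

The regression of Z on X has slope ρ·σ_Z/σ_X and passes through (μ_X, μ_Z).
E[Z | X=-0.2] = 4.2 + (-0.40)·(5.9/0.9)·(-0.2 − (2.1)) = 4.2 + (-2.6222)·(-2.3) = 10.2311.

10.2311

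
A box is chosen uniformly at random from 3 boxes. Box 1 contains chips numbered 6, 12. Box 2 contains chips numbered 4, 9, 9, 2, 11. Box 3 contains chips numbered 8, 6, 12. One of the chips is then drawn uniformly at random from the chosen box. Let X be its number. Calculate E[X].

E[X | box 1] = (6+12)/2 = 9.
E[X | box 2] = (4+9+9+2+11)/5 = 7.
E[X | box 3] = (8+6+12)/3 = 26/3.
E[X] = (1/3)·(9) + (1/3)·(7) + (1/3)·(26/3) = 74/9.

74/9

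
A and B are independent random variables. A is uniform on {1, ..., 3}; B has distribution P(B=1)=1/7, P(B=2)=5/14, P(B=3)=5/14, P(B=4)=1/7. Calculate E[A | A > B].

P(A > B) = 3/14.
Summing A·P(x,y) over outcomes with A > B gives 25/42.
E[A | A > B] = (25/42) / (3/14) = 25/9.

25/9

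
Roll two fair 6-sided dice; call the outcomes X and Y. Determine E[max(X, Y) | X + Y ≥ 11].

Outcomes with X + Y ≥ 11: (5,6), (6,5), (6,6), each with probability 1/36.
E[max(X, Y) | X + Y ≥ 11] = (6 + 6 + 6) / 3 = 6.

6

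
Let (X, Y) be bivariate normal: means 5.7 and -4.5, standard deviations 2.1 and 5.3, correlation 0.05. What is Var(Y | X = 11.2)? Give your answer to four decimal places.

Var(Y | X=x) = (1 − ρ²)·σ_Y².
Var(Y | X=11.2) = (5.3)²·(1 − (0.05)²) = 28.09·0.9975 = 28.0198.

28.0198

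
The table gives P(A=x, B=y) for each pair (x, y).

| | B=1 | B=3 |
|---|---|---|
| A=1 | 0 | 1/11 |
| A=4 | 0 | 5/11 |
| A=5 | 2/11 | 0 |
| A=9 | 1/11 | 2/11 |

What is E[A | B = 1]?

P(B = 1) = 3/11.
Σ A·P over the event = 5·(2/11) + 9·(1/11) = 19/11.
E[A | B = 1] = (19/11) / (3/11) = 19/3.

19/3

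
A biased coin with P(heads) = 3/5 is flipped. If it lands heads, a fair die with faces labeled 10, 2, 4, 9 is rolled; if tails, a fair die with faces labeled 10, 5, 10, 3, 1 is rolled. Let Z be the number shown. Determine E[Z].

607/100

E[Z | heads] = (10+2+4+9)/4 = 25/4.
E[Z | tails] = (10+5+10+3+1)/5 = 29/5.
E[Z] = (3/5)·(25/4) + (2/5)·(29/5) = 607/100.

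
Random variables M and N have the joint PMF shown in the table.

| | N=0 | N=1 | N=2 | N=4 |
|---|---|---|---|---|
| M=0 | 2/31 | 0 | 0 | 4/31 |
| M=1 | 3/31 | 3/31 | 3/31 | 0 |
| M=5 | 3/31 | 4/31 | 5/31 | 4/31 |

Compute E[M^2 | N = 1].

103/7

P(N = 1) = 7/31.
Σ M^2·P over the event = 1·(3/31) + 25·(4/31) = 103/31.
E[M^2 | N = 1] = (103/31) / (7/31) = 103/7.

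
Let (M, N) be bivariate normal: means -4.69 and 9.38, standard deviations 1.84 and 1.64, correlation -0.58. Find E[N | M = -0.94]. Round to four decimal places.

E[N | M=x] = μ_N + ρ(σ_N/σ_M)(x − μ_M) for jointly normal variables.
E[N | M=-0.94] = 9.38 + (-0.58)·(1.64/1.84)·(-0.94 − (-4.69)) = 9.38 + (-0.51696)·(3.75) = 7.4414.

7.4414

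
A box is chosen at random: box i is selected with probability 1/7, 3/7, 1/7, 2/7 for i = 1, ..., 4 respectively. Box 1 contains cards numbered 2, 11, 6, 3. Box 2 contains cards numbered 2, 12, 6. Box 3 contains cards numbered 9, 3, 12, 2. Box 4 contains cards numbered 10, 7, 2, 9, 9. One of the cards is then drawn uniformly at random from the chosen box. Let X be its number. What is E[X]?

234/35

E[X | box 1] = (2+11+6+3)/4 = 11/2.
E[X | box 2] = (2+12+6)/3 = 20/3.
E[X | box 3] = (9+3+12+2)/4 = 13/2.
E[X | box 4] = (10+7+2+9+9)/5 = 37/5.
By the law of total expectation,
E[X] = (1/7)·(11/2) + (3/7)·(20/3) + (1/7)·(13/2) + (2/7)·(37/5) = 234/35.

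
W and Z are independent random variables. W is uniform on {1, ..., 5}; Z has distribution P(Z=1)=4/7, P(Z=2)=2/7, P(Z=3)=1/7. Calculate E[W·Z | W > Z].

P(W > Z) = 24/35.
Summing WZ·P(x,y) over outcomes with W > Z gives 131/35.
E[W·Z | W > Z] = (131/35) / (24/35) = 131/24.

131/24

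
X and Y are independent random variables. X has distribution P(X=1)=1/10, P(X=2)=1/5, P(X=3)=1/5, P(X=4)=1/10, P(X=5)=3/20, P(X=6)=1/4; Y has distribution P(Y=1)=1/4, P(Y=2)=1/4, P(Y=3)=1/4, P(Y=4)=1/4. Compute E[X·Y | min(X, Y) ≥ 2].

P(min(X, Y) ≥ 2) = 27/40.
Summing XY·P(x,y) over outcomes with min(X, Y) ≥ 2 gives 657/80.
E[X·Y | min(X, Y) ≥ 2] = (657/80) / (27/40) = 73/6.

73/6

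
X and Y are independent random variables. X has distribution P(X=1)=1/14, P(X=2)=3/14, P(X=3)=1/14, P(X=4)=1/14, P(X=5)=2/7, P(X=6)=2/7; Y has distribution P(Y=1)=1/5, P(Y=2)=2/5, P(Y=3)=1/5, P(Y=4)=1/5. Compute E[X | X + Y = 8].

72/13

P(X + Y = 8) = 13/70.
Summing X·P(x,y) over outcomes with X + Y = 8 gives 36/35.
E[X | X + Y = 8] = (36/35) / (13/70) = 72/13.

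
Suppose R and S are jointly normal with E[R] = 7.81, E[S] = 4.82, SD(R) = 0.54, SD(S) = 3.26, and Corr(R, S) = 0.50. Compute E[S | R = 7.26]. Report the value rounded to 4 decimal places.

The regression of S on R has slope ρ·σ_S/σ_R and passes through (μ_R, μ_S).
E[S | R=7.26] = 4.82 + (0.50)·(3.26/0.54)·(7.26 − (7.81)) = 4.82 + (3.0185)·(-0.55) = 3.1598.

3.1598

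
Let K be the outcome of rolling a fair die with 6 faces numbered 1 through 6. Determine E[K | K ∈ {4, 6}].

5

P(K ∈ {4, 6}) = 1/3.
Σ over the event: 4·1/6 + 6·1/6 = 5/3.
E[K | K ∈ {4, 6}] = (5/3) / (1/3) = 5.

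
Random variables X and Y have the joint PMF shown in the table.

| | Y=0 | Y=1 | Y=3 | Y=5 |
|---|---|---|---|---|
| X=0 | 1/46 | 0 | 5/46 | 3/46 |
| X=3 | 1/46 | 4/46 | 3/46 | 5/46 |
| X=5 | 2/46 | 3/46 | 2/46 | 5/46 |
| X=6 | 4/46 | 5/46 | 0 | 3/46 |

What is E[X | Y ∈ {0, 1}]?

47/10

P(Y ∈ {0, 1}) = 10/23.
Summing X·P(X=x,Y=y) over the conditioning event gives 47/23.
E[X | Y ∈ {0, 1}] = (47/23) / (10/23) = 47/10.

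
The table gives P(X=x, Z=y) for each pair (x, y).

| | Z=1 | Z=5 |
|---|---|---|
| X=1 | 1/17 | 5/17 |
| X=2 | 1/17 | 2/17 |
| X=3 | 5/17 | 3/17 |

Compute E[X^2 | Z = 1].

50/7

P(Z = 1) = 7/17.
Σ X^2·P over the event = 1·(1/17) + 4·(1/17) + 9·(5/17) = 50/17.
E[X^2 | Z = 1] = (50/17) / (7/17) = 50/7.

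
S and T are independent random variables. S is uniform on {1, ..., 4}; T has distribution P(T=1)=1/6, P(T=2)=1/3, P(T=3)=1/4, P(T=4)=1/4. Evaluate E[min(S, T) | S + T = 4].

13/9

P(S + T = 4) = 3/16.
Summing min(S,T)·P(x,y) over outcomes with S + T = 4 gives 13/48.
E[min(S, T) | S + T = 4] = (13/48) / (3/16) = 13/9.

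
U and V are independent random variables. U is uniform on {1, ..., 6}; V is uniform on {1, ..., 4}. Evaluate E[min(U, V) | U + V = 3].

1

P(U + V = 3) = 1/12.
Summing min(U,V)·P(x,y) over outcomes with U + V = 3 gives 1/12.
E[min(U, V) | U + V = 3] = (1/12) / (1/12) = 1.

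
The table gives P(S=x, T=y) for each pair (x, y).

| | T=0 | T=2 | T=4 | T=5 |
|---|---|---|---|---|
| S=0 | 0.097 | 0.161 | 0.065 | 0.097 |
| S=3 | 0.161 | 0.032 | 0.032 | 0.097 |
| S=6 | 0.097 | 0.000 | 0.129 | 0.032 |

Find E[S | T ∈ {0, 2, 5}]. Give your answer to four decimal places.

2.1240

P(T ∈ {0, 2, 5}) = 0.774.
Σ S·P over the event = 0·(0.097) + 0·(0.161) + 0·(0.097) + 3·(0.161) + 3·(0.032) + 3·(0.097) + 6·(0.097) + 6·(0.032) = 1.644.
E[S | T ∈ {0, 2, 5}] = (1.644) / (0.774) = 2.1240.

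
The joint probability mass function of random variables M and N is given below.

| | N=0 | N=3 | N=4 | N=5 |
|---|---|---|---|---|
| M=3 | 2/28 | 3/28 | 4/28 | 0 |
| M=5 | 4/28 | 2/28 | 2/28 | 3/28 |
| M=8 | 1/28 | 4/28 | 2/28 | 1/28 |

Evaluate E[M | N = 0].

P(N = 0) = 1/4.
Σ M·P over the event = 3·(2/28) + 5·(4/28) + 8·(1/28) = 17/14.
E[M | N = 0] = (17/14) / (1/4) = 34/7.

34/7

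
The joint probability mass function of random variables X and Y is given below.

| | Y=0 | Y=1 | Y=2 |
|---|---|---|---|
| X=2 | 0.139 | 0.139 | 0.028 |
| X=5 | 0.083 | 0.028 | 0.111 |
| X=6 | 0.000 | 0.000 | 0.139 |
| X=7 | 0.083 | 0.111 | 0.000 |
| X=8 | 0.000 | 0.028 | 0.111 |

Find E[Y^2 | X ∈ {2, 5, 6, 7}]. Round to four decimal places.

P(X ∈ {2, 5, 6, 7}) = 0.861.
Summing Y^2·P(X=x,Y=y) over the conditioning event gives 1.390.
E[Y^2 | X ∈ {2, 5, 6, 7}] = (1.390) / (0.861) = 1.6144.

1.6144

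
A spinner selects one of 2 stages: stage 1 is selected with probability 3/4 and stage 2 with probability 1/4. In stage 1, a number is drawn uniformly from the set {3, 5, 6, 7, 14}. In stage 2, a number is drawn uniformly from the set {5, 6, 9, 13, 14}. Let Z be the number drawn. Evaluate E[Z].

E[Z | stage 1] = (3+5+6+7+14)/5 = 7.
E[Z | stage 2] = (5+6+9+13+14)/5 = 47/5.
E[Z] = (3/4)·(7) + (1/4)·(47/5) = 38/5.

38/5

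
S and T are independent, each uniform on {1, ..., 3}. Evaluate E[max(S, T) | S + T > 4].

3

P(S + T > 4) = 1/3.
Summing max(S,T)·P(x,y) over outcomes with S + T > 4 gives 1.
E[max(S, T) | S + T > 4] = (1) / (1/3) = 3.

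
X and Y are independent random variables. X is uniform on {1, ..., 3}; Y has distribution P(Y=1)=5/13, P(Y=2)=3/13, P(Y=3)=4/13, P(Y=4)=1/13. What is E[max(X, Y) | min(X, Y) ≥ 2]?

47/16

P(min(X, Y) ≥ 2) = 16/39.
Summing max(X,Y)·P(x,y) over outcomes with min(X, Y) ≥ 2 gives 47/39.
E[max(X, Y) | min(X, Y) ≥ 2] = (47/39) / (16/39) = 47/16.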